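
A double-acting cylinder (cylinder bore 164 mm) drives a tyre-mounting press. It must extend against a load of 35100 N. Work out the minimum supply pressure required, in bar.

P ≈ 16.6 bar

Cap-side area A_cap = π/4 × (164 mm)² = 21120 mm^2
P = F / A = 35100 N / A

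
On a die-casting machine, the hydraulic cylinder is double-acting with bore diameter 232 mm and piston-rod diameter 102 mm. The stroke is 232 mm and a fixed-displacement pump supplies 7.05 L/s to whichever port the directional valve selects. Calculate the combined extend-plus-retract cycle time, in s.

Cap-side area A_cap = π/4 × (232 mm)² = 42270 mm^2
Rod-side annular area A_ann = π/4 × (232² − 102²) = 34100 mm^2
t_ext = A_cap·L/Q = 1.391 s
t_ret = A_ann·L/Q = 1.122 s
t_cycle = t_ext + t_ret

t ≈ 2.51 s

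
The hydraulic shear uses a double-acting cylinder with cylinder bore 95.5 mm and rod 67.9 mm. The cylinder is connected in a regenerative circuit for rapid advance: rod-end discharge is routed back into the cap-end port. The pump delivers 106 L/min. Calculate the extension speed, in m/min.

In regeneration the rod-end outflow joins the pump flow into the cap end, so the net volume the pump must supply per unit advance equals the rod cross-section area.
Rod cross-section A_rod = π/4 × (67.9 mm)² = 3621 mm^2
v = Q_pump / A_rod

v ≈ 29.3 m/min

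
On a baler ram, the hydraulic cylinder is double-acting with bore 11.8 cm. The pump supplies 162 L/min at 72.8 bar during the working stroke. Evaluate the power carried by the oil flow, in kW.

Hydraulic power = P × Q

W ≈ 19.7 kW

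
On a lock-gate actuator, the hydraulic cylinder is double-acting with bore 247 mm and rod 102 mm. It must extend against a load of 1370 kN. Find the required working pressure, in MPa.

P ≈ 28.6 MPa

Cap-side area A_cap = π/4 × (247 mm)² = 47920 mm^2
P = F / A = 1370 kN / A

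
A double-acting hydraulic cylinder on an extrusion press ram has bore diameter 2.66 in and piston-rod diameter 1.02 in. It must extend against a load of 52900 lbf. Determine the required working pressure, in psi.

P ≈ 9520 psi

Cap-side area A_cap = π/4 × (2.66 in)² = 5.557 in^2
P = F / A = 52900 lbf / A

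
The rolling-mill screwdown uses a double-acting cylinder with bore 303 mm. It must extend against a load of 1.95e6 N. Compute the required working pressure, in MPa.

Cap-side area A_cap = π/4 × (303 mm)² = 72110 mm^2
P = F / A = 1.95e6 N / A

P ≈ 27.0 MPa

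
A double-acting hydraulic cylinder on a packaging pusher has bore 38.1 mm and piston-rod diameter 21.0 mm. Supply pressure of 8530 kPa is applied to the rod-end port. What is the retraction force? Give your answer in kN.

F ≈ 6.77 kN

Rod-side annular area A_ann = π/4 × (38.1² − 21.0²) = 793.7 mm^2
On retraction the pressure acts on the annular area (bore minus rod).
F = P × A_ann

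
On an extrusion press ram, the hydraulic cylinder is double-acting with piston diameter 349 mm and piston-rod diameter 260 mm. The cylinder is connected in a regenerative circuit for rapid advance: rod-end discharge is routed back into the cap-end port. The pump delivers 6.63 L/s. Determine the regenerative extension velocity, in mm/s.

v ≈ 125 mm/s

In regeneration the rod-end outflow joins the pump flow into the cap end, so the net volume the pump must supply per unit advance equals the rod cross-section area.
Rod cross-section A_rod = π/4 × (260 mm)² = 53090 mm^2
v = Q_pump / A_rod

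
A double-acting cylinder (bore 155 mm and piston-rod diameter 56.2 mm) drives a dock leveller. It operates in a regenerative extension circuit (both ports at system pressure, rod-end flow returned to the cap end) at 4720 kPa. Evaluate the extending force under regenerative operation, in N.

With equal pressure on both faces, forces on the annular region cancel; the net push is pressure × rod cross-section.
Rod cross-section A_rod = π/4 × (56.2 mm)² = 2481 mm^2
F = P × A_rod

F ≈ 11700 N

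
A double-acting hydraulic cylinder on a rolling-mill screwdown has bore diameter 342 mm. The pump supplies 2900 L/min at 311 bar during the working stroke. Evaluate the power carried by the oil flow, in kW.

W ≈ 1500 kW

Hydraulic power = P × Q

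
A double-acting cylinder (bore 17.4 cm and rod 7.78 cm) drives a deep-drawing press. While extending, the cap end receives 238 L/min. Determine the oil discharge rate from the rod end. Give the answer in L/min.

Cap-side area A_cap = π/4 × (17.4 cm)² = 237.8 cm^2
Rod-side annular area A_ann = π/4 × (17.4² − 7.78²) = 190.2 cm^2
Piston speed v = Q_in/A_cap; rod-end outflow Q_out = v × A_ann = Q_in × A_ann/A_cap.

Q_out ≈ 190 L/min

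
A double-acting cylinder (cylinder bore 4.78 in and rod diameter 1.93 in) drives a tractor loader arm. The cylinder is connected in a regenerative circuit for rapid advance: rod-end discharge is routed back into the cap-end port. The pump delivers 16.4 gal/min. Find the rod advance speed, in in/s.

v ≈ 21.6 in/s

In regeneration the rod-end outflow joins the pump flow into the cap end, so the net volume the pump must supply per unit advance equals the rod cross-section area.
Rod cross-section A_rod = π/4 × (1.93 in)² = 2.926 in^2
v = Q_pump / A_rod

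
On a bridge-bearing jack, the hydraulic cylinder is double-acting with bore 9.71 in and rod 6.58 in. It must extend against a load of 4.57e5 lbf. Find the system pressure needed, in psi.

P ≈ 6170 psi

Cap-side area A_cap = π/4 × (9.71 in)² = 74.05 in^2
P = F / A = 4.57e5 lbf / A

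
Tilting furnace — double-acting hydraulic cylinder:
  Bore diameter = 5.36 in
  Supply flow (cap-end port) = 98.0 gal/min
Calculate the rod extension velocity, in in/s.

v ≈ 16.7 in/s

Cap-side area A_cap = π/4 × (5.36 in)² = 22.56 in^2
v = Q / A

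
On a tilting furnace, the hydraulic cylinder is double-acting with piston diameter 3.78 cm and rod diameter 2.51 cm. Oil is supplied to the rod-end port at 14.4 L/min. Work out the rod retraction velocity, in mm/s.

v ≈ 383 mm/s

Rod-side annular area A_ann = π/4 × (3.78² − 2.51²) = 6.274 cm^2
Flow into the rod-end port fills the annular volume.
v = Q / A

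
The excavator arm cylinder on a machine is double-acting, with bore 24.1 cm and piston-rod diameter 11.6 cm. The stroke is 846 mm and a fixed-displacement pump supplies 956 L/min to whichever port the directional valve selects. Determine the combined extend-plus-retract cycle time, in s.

Cap-side area A_cap = π/4 × (24.1 cm)² = 456.2 cm^2
Rod-side annular area A_ann = π/4 × (24.1² − 11.6²) = 350.5 cm^2
t_ext = A_cap·L/Q = 2.422 s
t_ret = A_ann·L/Q = 1.861 s
t_cycle = t_ext + t_ret

t ≈ 4.28 s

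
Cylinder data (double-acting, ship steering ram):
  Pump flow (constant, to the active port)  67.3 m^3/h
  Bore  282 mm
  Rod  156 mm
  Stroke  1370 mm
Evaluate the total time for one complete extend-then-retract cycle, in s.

Cap-side area A_cap = π/4 × (282 mm)² = 62460 mm^2
Rod-side annular area A_ann = π/4 × (282² − 156²) = 43340 mm^2
t_ext = A_cap·L/Q = 4.577 s
t_ret = A_ann·L/Q = 3.176 s
t_cycle = t_ext + t_ret

t ≈ 7.75 s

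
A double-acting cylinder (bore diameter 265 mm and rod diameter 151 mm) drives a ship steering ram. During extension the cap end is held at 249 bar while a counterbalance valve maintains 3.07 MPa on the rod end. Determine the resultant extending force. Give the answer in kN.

Cap-side area A_cap = π/4 × (265 mm)² = 55150 mm^2
Rod-side annular area A_ann = π/4 × (265² − 151²) = 37250 mm^2
Net thrust = P_cap·A_cap − P_rod·A_ann = 1373 kN − 114.3 kN

F ≈ 1260 kN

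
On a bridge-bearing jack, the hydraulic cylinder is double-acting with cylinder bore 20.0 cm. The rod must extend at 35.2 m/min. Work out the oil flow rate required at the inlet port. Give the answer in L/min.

Q ≈ 1110 L/min

Cap-side area A_cap = π/4 × (20.0 cm)² = 314.2 cm^2
Q = A × v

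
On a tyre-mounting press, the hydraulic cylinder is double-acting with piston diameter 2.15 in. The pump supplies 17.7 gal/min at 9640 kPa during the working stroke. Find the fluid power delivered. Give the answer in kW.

Hydraulic power = P × Q

W ≈ 10.8 kW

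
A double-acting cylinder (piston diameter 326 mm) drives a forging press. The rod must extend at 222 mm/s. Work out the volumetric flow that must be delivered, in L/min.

Q ≈ 1110 L/min

Cap-side area A_cap = π/4 × (326 mm)² = 83470 mm^2
Q = A × v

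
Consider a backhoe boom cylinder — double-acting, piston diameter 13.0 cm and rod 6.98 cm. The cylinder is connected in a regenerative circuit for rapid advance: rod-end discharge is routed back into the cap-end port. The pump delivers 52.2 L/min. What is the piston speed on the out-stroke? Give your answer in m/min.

In regeneration the rod-end outflow joins the pump flow into the cap end, so the net volume the pump must supply per unit advance equals the rod cross-section area.
Rod cross-section A_rod = π/4 × (6.98 cm)² = 38.26 cm^2
v = Q_pump / A_rod

v ≈ 13.6 m/min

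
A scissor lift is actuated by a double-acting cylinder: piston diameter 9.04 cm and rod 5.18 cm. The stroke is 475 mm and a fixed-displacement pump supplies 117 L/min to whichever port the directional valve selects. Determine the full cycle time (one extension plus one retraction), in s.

t ≈ 2.61 s

Cap-side area A_cap = π/4 × (9.04 cm)² = 64.18 cm^2
Rod-side annular area A_ann = π/4 × (9.04² − 5.18²) = 43.11 cm^2
t_ext = A_cap·L/Q = 1.563 s
t_ret = A_ann·L/Q = 1.050 s
t_cycle = t_ext + t_ret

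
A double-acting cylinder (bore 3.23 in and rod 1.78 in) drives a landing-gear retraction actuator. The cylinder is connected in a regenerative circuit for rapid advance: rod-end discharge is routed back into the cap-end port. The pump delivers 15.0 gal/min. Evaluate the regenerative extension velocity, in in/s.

In regeneration the rod-end outflow joins the pump flow into the cap end, so the net volume the pump must supply per unit advance equals the rod cross-section area.
Rod cross-section A_rod = π/4 × (1.78 in)² = 2.488 in^2
v = Q_pump / A_rod

v ≈ 23.2 in/s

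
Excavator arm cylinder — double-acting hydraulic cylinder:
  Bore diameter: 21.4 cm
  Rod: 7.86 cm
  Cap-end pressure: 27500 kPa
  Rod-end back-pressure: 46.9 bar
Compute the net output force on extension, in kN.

F ≈ 843 kN

Cap-side area A_cap = π/4 × (21.4 cm)² = 359.7 cm^2
Rod-side annular area A_ann = π/4 × (21.4² − 7.86²) = 311.2 cm^2
Net thrust = P_cap·A_cap − P_rod·A_ann = 989.1 kN − 145.9 kN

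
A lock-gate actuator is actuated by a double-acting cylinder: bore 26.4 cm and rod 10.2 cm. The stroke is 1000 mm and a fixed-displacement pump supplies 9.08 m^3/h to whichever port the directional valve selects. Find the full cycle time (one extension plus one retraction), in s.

t ≈ 40.2 s

Cap-side area A_cap = π/4 × (26.4 cm)² = 547.4 cm^2
Rod-side annular area A_ann = π/4 × (26.4² − 10.2²) = 465.7 cm^2
t_ext = A_cap·L/Q = 21.70 s
t_ret = A_ann·L/Q = 18.46 s
t_cycle = t_ext + t_ret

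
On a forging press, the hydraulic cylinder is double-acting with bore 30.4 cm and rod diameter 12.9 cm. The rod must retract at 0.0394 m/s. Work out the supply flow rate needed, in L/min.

Q ≈ 141 L/min

Rod-side annular area A_ann = π/4 × (30.4² − 12.9²) = 595.1 cm^2
Q = A × v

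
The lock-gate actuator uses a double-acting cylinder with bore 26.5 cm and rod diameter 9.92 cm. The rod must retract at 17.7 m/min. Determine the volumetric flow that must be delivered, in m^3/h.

Rod-side annular area A_ann = π/4 × (26.5² − 9.92²) = 474.3 cm^2
Q = A × v

Q ≈ 50.4 m^3/h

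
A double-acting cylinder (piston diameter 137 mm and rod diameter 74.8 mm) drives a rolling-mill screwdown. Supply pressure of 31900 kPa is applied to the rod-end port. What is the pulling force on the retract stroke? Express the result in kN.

Rod-side annular area A_ann = π/4 × (137² − 74.8²) = 10350 mm^2
On retraction the pressure acts on the annular area (bore minus rod).
F = P × A_ann

F ≈ 330 kN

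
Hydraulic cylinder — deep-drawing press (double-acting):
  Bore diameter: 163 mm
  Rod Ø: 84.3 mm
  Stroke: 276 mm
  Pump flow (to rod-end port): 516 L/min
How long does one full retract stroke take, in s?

t ≈ 0.491 s

Rod-side annular area A_ann = π/4 × (163² − 84.3²) = 15290 mm^2
Swept volume V = A × L; t = V / Q = A·L / Q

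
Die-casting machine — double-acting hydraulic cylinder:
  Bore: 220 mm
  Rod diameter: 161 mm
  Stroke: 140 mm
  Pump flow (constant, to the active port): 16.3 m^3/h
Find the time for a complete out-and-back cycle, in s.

t ≈ 1.72 s

Cap-side area A_cap = π/4 × (220 mm)² = 38010 mm^2
Rod-side annular area A_ann = π/4 × (220² − 161²) = 17650 mm^2
t_ext = A_cap·L/Q = 1.175 s
t_ret = A_ann·L/Q = 0.5459 s
t_cycle = t_ext + t_ret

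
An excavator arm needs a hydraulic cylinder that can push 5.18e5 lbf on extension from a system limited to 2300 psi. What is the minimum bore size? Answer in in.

D ≈ 16.9 in

Extension force acts on the full piston face: F = P × (π/4)D².
D = √(4F / (πP)) = √(4 × 5.18e5 lbf / (π × 2300 psi))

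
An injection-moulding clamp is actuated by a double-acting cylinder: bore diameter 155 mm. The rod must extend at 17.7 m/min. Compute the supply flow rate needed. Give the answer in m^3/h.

Q ≈ 20.0 m^3/h

Cap-side area A_cap = π/4 × (155 mm)² = 18870 mm^2
Q = A × v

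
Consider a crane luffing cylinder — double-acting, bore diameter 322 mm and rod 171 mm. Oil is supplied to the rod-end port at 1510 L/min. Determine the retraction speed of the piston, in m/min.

v ≈ 25.8 m/min

Rod-side annular area A_ann = π/4 × (322² − 171²) = 58470 mm^2
Flow into the rod-end port fills the annular volume.
v = Q / A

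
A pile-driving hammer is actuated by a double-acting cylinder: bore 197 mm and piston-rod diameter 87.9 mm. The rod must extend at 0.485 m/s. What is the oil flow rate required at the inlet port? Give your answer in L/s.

Cap-side area A_cap = π/4 × (197 mm)² = 30480 mm^2
Q = A × v

Q ≈ 14.8 L/s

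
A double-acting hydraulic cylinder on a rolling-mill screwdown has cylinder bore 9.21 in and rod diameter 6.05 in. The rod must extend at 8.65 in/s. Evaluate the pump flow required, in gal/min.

Cap-side area A_cap = π/4 × (9.21 in)² = 66.62 in^2
Q = A × v

Q ≈ 150 gal/min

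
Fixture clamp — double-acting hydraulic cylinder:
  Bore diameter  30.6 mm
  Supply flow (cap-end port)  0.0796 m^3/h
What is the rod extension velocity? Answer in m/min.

Cap-side area A_cap = π/4 × (30.6 mm)² = 735.4 mm^2
v = Q / A

v ≈ 1.80 m/min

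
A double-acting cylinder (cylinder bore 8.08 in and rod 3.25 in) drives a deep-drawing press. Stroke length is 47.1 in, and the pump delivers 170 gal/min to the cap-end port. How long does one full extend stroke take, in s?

t ≈ 3.69 s

Cap-side area A_cap = π/4 × (8.08 in)² = 51.28 in^2
Swept volume V = A × L; t = V / Q = A·L / Q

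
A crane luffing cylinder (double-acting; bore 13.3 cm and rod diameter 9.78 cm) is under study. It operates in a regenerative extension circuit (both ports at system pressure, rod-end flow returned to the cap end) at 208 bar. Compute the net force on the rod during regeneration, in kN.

With equal pressure on both faces, forces on the annular region cancel; the net push is pressure × rod cross-section.
Rod cross-section A_rod = π/4 × (9.78 cm)² = 75.12 cm^2
F = P × A_rod

F ≈ 156 kN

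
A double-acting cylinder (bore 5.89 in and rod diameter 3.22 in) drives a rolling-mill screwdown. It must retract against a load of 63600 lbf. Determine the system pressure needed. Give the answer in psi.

Rod-side annular area A_ann = π/4 × (5.89² − 3.22²) = 19.10 in^2
Retraction: pressure acts on the annular area.
P = F / A = 63600 lbf / A

P ≈ 3330 psi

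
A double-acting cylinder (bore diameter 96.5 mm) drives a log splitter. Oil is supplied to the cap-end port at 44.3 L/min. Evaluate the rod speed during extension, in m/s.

Cap-side area A_cap = π/4 × (96.5 mm)² = 7314 mm^2
v = Q / A

v ≈ 0.101 m/s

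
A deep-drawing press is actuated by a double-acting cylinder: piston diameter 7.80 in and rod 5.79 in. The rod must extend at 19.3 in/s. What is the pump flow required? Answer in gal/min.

Cap-side area A_cap = π/4 × (7.80 in)² = 47.78 in^2
Q = A × v

Q ≈ 240 gal/min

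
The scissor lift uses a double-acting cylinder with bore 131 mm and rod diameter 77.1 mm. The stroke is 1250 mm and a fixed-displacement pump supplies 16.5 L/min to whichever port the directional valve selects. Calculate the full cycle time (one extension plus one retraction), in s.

t ≈ 101 s

Cap-side area A_cap = π/4 × (131 mm)² = 13480 mm^2
Rod-side annular area A_ann = π/4 × (131² − 77.1²) = 8809 mm^2
t_ext = A_cap·L/Q = 61.26 s
t_ret = A_ann·L/Q = 40.04 s
t_cycle = t_ext + t_ret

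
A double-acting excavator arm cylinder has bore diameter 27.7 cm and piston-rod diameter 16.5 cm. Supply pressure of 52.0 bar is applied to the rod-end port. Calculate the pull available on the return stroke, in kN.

F ≈ 202 kN

Rod-side annular area A_ann = π/4 × (27.7² − 16.5²) = 388.8 cm^2
On retraction the pressure acts on the annular area (bore minus rod).
F = P × A_ann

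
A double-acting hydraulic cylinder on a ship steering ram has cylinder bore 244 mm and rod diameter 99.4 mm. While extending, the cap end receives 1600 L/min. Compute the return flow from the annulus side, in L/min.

Q_out ≈ 1330 L/min

Cap-side area A_cap = π/4 × (244 mm)² = 46760 mm^2
Rod-side annular area A_ann = π/4 × (244² − 99.4²) = 39000 mm^2
Piston speed v = Q_in/A_cap; rod-end outflow Q_out = v × A_ann = Q_in × A_ann/A_cap.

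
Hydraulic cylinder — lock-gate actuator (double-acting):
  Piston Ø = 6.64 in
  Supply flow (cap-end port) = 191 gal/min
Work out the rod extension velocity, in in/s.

v ≈ 21.2 in/s

Cap-side area A_cap = π/4 × (6.64 in)² = 34.63 in^2
v = Q / A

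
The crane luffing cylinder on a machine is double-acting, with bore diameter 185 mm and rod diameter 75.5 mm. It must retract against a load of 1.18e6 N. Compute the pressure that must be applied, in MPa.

Rod-side annular area A_ann = π/4 × (185² − 75.5²) = 22400 mm^2
Retraction: pressure acts on the annular area.
P = F / A = 1.18e6 N / A

P ≈ 52.7 MPa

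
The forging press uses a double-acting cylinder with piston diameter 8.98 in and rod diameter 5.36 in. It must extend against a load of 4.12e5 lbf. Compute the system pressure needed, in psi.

P ≈ 6510 psi

Cap-side area A_cap = π/4 × (8.98 in)² = 63.33 in^2
P = F / A = 4.12e5 lbf / A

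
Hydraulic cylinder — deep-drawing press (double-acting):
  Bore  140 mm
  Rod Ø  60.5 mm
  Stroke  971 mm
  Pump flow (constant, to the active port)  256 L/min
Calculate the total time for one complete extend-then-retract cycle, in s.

Cap-side area A_cap = π/4 × (140 mm)² = 15390 mm^2
Rod-side annular area A_ann = π/4 × (140² − 60.5²) = 12520 mm^2
t_ext = A_cap·L/Q = 3.503 s
t_ret = A_ann·L/Q = 2.849 s
t_cycle = t_ext + t_ret

t ≈ 6.35 s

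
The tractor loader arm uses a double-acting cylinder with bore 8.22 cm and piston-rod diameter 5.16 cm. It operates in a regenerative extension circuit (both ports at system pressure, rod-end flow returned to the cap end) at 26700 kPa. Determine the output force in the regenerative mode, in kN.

With equal pressure on both faces, forces on the annular region cancel; the net push is pressure × rod cross-section.
Rod cross-section A_rod = π/4 × (5.16 cm)² = 20.91 cm^2
F = P × A_rod

F ≈ 55.8 kN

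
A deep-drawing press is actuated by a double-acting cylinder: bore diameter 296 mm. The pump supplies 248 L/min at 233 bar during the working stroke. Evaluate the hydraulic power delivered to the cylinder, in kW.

W ≈ 96.3 kW

Hydraulic power = P × Q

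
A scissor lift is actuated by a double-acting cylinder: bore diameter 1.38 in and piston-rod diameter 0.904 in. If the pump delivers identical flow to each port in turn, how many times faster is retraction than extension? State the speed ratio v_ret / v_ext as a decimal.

Cap-side area A_cap = π/4 × (1.38 in)² = 1.496 in^2
Rod-side annular area A_ann = π/4 × (1.38² − 0.904²) = 0.8539 in^2
For equal Q, v ∝ 1/A, so v_ret/v_ext = A_cap/A_ann.

v_ret/v_ext ≈ 1.75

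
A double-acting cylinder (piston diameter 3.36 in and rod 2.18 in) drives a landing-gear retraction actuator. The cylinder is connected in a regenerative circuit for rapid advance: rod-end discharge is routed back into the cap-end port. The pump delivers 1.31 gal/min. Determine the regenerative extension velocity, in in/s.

In regeneration the rod-end outflow joins the pump flow into the cap end, so the net volume the pump must supply per unit advance equals the rod cross-section area.
Rod cross-section A_rod = π/4 × (2.18 in)² = 3.733 in^2
v = Q_pump / A_rod

v ≈ 1.35 in/s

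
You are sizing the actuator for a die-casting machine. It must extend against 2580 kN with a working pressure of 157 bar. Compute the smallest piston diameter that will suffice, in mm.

Extension force acts on the full piston face: F = P × (π/4)D².
D = √(4F / (πP)) = √(4 × 2580 kN / (π × 157 bar))

D ≈ 457 mm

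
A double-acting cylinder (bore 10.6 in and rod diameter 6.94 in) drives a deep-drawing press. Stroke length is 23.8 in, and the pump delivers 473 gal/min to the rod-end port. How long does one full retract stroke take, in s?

Rod-side annular area A_ann = π/4 × (10.6² − 6.94²) = 50.42 in^2
Swept volume V = A × L; t = V / Q = A·L / Q

t ≈ 0.659 s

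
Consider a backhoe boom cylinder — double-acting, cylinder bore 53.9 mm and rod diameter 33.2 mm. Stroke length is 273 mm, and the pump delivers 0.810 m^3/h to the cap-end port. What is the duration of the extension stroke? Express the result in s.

t ≈ 2.77 s

Cap-side area A_cap = π/4 × (53.9 mm)² = 2282 mm^2
Swept volume V = A × L; t = V / Q = A·L / Q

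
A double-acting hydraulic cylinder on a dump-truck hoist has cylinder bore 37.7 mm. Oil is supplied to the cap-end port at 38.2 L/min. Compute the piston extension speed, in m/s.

v ≈ 0.570 m/s

Cap-side area A_cap = π/4 × (37.7 mm)² = 1116 mm^2
v = Q / A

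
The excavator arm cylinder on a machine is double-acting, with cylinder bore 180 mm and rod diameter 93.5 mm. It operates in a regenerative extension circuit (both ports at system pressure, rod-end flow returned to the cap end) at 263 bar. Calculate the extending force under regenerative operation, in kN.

With equal pressure on both faces, forces on the annular region cancel; the net push is pressure × rod cross-section.
Rod cross-section A_rod = π/4 × (93.5 mm)² = 6866 mm^2
F = P × A_rod

F ≈ 181 kN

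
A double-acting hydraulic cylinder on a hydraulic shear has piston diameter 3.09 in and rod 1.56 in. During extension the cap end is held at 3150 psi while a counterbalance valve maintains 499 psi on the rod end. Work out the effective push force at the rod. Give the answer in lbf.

Cap-side area A_cap = π/4 × (3.09 in)² = 7.499 in^2
Rod-side annular area A_ann = π/4 × (3.09² − 1.56²) = 5.588 in^2
Net thrust = P_cap·A_cap − P_rod·A_ann = 23620 lbf − 2788 lbf

F ≈ 20800 lbf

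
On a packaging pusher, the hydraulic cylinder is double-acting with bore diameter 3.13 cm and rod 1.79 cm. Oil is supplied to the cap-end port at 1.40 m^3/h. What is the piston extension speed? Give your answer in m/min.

v ≈ 30.3 m/min

Cap-side area A_cap = π/4 × (3.13 cm)² = 7.694 cm^2
v = Q / A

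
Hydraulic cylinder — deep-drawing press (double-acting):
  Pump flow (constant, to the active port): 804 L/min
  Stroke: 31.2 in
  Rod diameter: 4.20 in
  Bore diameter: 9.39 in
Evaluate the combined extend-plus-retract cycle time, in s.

t ≈ 4.76 s

Cap-side area A_cap = π/4 × (9.39 in)² = 69.25 in^2
Rod-side annular area A_ann = π/4 × (9.39² − 4.20²) = 55.40 in^2
t_ext = A_cap·L/Q = 2.642 s
t_ret = A_ann·L/Q = 2.114 s
t_cycle = t_ext + t_ret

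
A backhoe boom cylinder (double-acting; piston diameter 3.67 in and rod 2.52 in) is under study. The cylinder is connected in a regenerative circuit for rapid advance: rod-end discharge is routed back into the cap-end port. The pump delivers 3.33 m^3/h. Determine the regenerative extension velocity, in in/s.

In regeneration the rod-end outflow joins the pump flow into the cap end, so the net volume the pump must supply per unit advance equals the rod cross-section area.
Rod cross-section A_rod = π/4 × (2.52 in)² = 4.988 in^2
v = Q_pump / A_rod

v ≈ 11.3 in/s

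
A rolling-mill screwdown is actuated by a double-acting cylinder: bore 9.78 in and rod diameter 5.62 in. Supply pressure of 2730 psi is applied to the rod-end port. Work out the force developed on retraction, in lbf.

Rod-side annular area A_ann = π/4 × (9.78² − 5.62²) = 50.32 in^2
On retraction the pressure acts on the annular area (bore minus rod).
F = P × A_ann

F ≈ 1.37e5 lbf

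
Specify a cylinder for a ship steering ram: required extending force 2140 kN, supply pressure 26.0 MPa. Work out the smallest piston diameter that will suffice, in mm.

D ≈ 324 mm

Extension force acts on the full piston face: F = P × (π/4)D².
D = √(4F / (πP)) = √(4 × 2140 kN / (π × 26.0 MPa))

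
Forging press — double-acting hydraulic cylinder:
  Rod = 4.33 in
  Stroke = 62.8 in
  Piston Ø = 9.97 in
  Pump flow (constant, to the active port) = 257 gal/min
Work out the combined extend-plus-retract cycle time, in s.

t ≈ 8.98 s

Cap-side area A_cap = π/4 × (9.97 in)² = 78.07 in^2
Rod-side annular area A_ann = π/4 × (9.97² − 4.33²) = 63.34 in^2
t_ext = A_cap·L/Q = 4.955 s
t_ret = A_ann·L/Q = 4.020 s
t_cycle = t_ext + t_ret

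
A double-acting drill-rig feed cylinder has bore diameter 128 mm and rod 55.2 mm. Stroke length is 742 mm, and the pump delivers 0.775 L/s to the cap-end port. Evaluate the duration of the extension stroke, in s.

t ≈ 12.3 s

Cap-side area A_cap = π/4 × (128 mm)² = 12870 mm^2
Swept volume V = A × L; t = V / Q = A·L / Q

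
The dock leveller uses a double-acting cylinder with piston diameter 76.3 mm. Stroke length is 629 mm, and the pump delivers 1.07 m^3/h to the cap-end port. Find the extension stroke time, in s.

t ≈ 9.68 s

Cap-side area A_cap = π/4 × (76.3 mm)² = 4572 mm^2
Swept volume V = A × L; t = V / Q = A·L / Q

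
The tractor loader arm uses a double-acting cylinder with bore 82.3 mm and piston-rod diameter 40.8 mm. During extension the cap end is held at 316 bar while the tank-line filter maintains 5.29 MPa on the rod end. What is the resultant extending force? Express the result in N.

F ≈ 1.47e5 N

Cap-side area A_cap = π/4 × (82.3 mm)² = 5320 mm^2
Rod-side annular area A_ann = π/4 × (82.3² − 40.8²) = 4012 mm^2
Net thrust = P_cap·A_cap − P_rod·A_ann = 1.681e5 N − 21230 N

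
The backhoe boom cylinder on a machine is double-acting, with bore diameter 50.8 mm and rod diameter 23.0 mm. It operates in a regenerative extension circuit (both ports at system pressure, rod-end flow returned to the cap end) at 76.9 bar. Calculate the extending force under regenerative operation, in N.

With equal pressure on both faces, forces on the annular region cancel; the net push is pressure × rod cross-section.
Rod cross-section A_rod = π/4 × (23.0 mm)² = 415.5 mm^2
F = P × A_rod

F ≈ 3200 N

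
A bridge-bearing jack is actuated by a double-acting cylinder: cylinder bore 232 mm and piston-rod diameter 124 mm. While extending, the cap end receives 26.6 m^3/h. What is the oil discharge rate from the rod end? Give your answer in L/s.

Cap-side area A_cap = π/4 × (232 mm)² = 42270 mm^2
Rod-side annular area A_ann = π/4 × (232² − 124²) = 30200 mm^2
Piston speed v = Q_in/A_cap; rod-end outflow Q_out = v × A_ann = Q_in × A_ann/A_cap.

Q_out ≈ 5.28 L/s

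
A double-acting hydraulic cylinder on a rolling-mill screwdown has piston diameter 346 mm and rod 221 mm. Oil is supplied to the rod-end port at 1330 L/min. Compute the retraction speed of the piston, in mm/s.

v ≈ 398 mm/s

Rod-side annular area A_ann = π/4 × (346² − 221²) = 55670 mm^2
Flow into the rod-end port fills the annular volume.
v = Q / A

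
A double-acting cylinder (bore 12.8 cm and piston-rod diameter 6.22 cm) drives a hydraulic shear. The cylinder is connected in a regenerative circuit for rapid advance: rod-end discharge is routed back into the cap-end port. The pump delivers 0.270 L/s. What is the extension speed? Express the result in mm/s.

In regeneration the rod-end outflow joins the pump flow into the cap end, so the net volume the pump must supply per unit advance equals the rod cross-section area.
Rod cross-section A_rod = π/4 × (6.22 cm)² = 30.39 cm^2
v = Q_pump / A_rod

v ≈ 88.9 mm/s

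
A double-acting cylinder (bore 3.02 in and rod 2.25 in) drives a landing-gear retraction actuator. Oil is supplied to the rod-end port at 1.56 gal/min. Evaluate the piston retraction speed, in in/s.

Rod-side annular area A_ann = π/4 × (3.02² − 2.25²) = 3.187 in^2
Flow into the rod-end port fills the annular volume.
v = Q / A

v ≈ 1.88 in/s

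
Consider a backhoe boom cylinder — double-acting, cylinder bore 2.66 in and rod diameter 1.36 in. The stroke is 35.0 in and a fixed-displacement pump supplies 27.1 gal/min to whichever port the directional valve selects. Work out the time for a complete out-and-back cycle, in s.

Cap-side area A_cap = π/4 × (2.66 in)² = 5.557 in^2
Rod-side annular area A_ann = π/4 × (2.66² − 1.36²) = 4.104 in^2
t_ext = A_cap·L/Q = 1.864 s
t_ret = A_ann·L/Q = 1.377 s
t_cycle = t_ext + t_ret

t ≈ 3.24 s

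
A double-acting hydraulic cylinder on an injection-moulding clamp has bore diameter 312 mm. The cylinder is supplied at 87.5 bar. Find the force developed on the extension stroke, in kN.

F ≈ 669 kN

Cap-side area A_cap = π/4 × (312 mm)² = 76450 mm^2
F = P × A_cap = 87.5 bar × A_cap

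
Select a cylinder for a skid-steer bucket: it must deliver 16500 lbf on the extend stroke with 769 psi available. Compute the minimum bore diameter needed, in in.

D ≈ 5.23 in

Extension force acts on the full piston face: F = P × (π/4)D².
D = √(4F / (πP)) = √(4 × 16500 lbf / (π × 769 psi))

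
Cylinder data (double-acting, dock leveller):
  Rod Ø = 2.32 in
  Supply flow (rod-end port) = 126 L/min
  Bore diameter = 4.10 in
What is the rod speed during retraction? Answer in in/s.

Rod-side annular area A_ann = π/4 × (4.10² − 2.32²) = 8.975 in^2
Flow into the rod-end port fills the annular volume.
v = Q / A

v ≈ 14.3 in/s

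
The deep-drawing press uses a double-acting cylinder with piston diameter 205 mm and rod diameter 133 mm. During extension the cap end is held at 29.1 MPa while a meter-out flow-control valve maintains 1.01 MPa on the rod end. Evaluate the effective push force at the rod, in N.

F ≈ 9.41e5 N

Cap-side area A_cap = π/4 × (205 mm)² = 33010 mm^2
Rod-side annular area A_ann = π/4 × (205² − 133²) = 19110 mm^2
Net thrust = P_cap·A_cap − P_rod·A_ann = 9.605e5 N − 19300 N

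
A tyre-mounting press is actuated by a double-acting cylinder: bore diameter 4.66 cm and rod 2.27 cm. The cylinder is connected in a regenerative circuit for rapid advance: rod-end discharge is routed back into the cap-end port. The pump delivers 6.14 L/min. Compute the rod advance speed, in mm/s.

v ≈ 253 mm/s

In regeneration the rod-end outflow joins the pump flow into the cap end, so the net volume the pump must supply per unit advance equals the rod cross-section area.
Rod cross-section A_rod = π/4 × (2.27 cm)² = 4.047 cm^2
v = Q_pump / A_rod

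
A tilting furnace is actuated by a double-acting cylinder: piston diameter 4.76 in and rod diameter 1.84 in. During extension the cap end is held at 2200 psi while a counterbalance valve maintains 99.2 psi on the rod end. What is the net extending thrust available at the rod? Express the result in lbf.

Cap-side area A_cap = π/4 × (4.76 in)² = 17.80 in^2
Rod-side annular area A_ann = π/4 × (4.76² − 1.84²) = 15.14 in^2
Net thrust = P_cap·A_cap − P_rod·A_ann = 39150 lbf − 1502 lbf

F ≈ 37600 lbf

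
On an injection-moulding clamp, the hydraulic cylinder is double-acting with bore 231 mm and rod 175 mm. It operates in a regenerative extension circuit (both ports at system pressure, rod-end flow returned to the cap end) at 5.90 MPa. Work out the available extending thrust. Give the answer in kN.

With equal pressure on both faces, forces on the annular region cancel; the net push is pressure × rod cross-section.
Rod cross-section A_rod = π/4 × (175 mm)² = 24050 mm^2
F = P × A_rod

F ≈ 142 kN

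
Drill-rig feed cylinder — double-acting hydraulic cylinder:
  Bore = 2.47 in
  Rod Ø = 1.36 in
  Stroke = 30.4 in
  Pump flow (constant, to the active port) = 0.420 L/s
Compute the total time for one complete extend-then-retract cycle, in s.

Cap-side area A_cap = π/4 × (2.47 in)² = 4.792 in^2
Rod-side annular area A_ann = π/4 × (2.47² − 1.36²) = 3.339 in^2
t_ext = A_cap·L/Q = 5.683 s
t_ret = A_ann·L/Q = 3.960 s
t_cycle = t_ext + t_ret

t ≈ 9.64 s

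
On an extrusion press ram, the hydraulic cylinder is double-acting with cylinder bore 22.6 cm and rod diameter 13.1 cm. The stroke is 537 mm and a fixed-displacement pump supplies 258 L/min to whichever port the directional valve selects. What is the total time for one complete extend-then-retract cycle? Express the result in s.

Cap-side area A_cap = π/4 × (22.6 cm)² = 401.1 cm^2
Rod-side annular area A_ann = π/4 × (22.6² − 13.1²) = 266.4 cm^2
t_ext = A_cap·L/Q = 5.010 s
t_ret = A_ann·L/Q = 3.327 s
t_cycle = t_ext + t_ret

t ≈ 8.34 s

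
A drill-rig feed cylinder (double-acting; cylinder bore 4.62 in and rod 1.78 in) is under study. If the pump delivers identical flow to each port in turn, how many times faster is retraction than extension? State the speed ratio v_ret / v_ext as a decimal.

v_ret/v_ext ≈ 1.17

Cap-side area A_cap = π/4 × (4.62 in)² = 16.76 in^2
Rod-side annular area A_ann = π/4 × (4.62² − 1.78²) = 14.28 in^2
For equal Q, v ∝ 1/A, so v_ret/v_ext = A_cap/A_ann.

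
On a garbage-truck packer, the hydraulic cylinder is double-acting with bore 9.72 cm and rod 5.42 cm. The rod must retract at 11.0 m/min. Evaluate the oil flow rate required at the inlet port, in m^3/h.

Rod-side annular area A_ann = π/4 × (9.72² − 5.42²) = 51.13 cm^2
Q = A × v

Q ≈ 3.37 m^3/h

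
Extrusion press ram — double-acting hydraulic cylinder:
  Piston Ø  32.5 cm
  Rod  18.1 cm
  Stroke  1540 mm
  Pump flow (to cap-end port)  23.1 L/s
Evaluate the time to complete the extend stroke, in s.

Cap-side area A_cap = π/4 × (32.5 cm)² = 829.6 cm^2
Swept volume V = A × L; t = V / Q = A·L / Q

t ≈ 5.53 s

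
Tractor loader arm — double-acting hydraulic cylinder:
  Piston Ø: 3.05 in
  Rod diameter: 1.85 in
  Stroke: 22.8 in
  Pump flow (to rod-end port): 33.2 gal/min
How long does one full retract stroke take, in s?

Rod-side annular area A_ann = π/4 × (3.05² − 1.85²) = 4.618 in^2
Swept volume V = A × L; t = V / Q = A·L / Q

t ≈ 0.824 s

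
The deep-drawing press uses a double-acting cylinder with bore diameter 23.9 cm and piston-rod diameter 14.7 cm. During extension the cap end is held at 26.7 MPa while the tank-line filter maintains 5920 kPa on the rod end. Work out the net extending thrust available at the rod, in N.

F ≈ 1.03e6 N

Cap-side area A_cap = π/4 × (23.9 cm)² = 448.6 cm^2
Rod-side annular area A_ann = π/4 × (23.9² − 14.7²) = 278.9 cm^2
Net thrust = P_cap·A_cap − P_rod·A_ann = 1.198e6 N − 1.651e5 N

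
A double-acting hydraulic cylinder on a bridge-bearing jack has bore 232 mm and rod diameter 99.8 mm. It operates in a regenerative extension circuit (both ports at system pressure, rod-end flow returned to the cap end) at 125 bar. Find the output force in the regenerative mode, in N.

F ≈ 97800 N

With equal pressure on both faces, forces on the annular region cancel; the net push is pressure × rod cross-section.
Rod cross-section A_rod = π/4 × (99.8 mm)² = 7823 mm^2
F = P × A_rod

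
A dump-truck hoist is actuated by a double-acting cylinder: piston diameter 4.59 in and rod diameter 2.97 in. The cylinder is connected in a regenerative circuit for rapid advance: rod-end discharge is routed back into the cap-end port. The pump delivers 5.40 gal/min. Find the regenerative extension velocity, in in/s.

In regeneration the rod-end outflow joins the pump flow into the cap end, so the net volume the pump must supply per unit advance equals the rod cross-section area.
Rod cross-section A_rod = π/4 × (2.97 in)² = 6.928 in^2
v = Q_pump / A_rod

v ≈ 3.00 in/s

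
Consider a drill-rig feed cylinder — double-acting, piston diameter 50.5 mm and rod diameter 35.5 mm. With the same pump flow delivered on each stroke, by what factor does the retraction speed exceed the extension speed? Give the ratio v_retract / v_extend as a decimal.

Cap-side area A_cap = π/4 × (50.5 mm)² = 2003 mm^2
Rod-side annular area A_ann = π/4 × (50.5² − 35.5²) = 1013 mm^2
For equal Q, v ∝ 1/A, so v_ret/v_ext = A_cap/A_ann.

v_ret/v_ext ≈ 1.98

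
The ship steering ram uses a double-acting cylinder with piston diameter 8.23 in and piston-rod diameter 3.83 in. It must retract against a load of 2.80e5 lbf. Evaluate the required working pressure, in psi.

P ≈ 6720 psi

Rod-side annular area A_ann = π/4 × (8.23² − 3.83²) = 41.68 in^2
Retraction: pressure acts on the annular area.
P = F / A = 2.80e5 lbf / A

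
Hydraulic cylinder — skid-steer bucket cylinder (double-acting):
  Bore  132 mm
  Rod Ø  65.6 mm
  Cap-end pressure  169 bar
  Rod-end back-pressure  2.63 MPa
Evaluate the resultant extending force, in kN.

F ≈ 204 kN

Cap-side area A_cap = π/4 × (132 mm)² = 13680 mm^2
Rod-side annular area A_ann = π/4 × (132² − 65.6²) = 10300 mm^2
Net thrust = P_cap·A_cap − P_rod·A_ann = 231.3 kN − 27.10 kN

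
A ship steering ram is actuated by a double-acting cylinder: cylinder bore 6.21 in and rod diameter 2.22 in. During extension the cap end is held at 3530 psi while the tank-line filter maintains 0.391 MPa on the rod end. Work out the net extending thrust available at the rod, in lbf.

F ≈ 1.05e5 lbf

Cap-side area A_cap = π/4 × (6.21 in)² = 30.29 in^2
Rod-side annular area A_ann = π/4 × (6.21² − 2.22²) = 26.42 in^2
Net thrust = P_cap·A_cap − P_rod·A_ann = 1.069e5 lbf − 1498 lbf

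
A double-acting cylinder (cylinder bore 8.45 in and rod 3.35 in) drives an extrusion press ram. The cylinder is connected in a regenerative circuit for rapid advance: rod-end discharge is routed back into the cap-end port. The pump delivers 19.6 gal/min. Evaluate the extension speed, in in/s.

In regeneration the rod-end outflow joins the pump flow into the cap end, so the net volume the pump must supply per unit advance equals the rod cross-section area.
Rod cross-section A_rod = π/4 × (3.35 in)² = 8.814 in^2
v = Q_pump / A_rod

v ≈ 8.56 in/s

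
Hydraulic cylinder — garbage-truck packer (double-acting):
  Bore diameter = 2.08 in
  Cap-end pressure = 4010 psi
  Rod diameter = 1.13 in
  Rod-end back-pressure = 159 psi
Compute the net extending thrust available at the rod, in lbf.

Cap-side area A_cap = π/4 × (2.08 in)² = 3.398 in^2
Rod-side annular area A_ann = π/4 × (2.08² − 1.13²) = 2.395 in^2
Net thrust = P_cap·A_cap − P_rod·A_ann = 13630 lbf − 380.8 lbf

F ≈ 13200 lbf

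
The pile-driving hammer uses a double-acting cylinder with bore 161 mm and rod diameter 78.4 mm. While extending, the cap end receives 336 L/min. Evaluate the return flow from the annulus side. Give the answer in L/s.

Cap-side area A_cap = π/4 × (161 mm)² = 20360 mm^2
Rod-side annular area A_ann = π/4 × (161² − 78.4²) = 15530 mm^2
Piston speed v = Q_in/A_cap; rod-end outflow Q_out = v × A_ann = Q_in × A_ann/A_cap.

Q_out ≈ 4.27 L/s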